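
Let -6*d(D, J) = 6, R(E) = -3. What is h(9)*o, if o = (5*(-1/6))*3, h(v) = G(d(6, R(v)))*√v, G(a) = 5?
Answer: -75/2 ≈ -37.500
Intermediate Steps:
d(D, J) = -1 (d(D, J) = -⅙*6 = -1)
h(v) = 5*√v
o = -5/2 (o = (5*(-1*⅙))*3 = (5*(-⅙))*3 = -⅚*3 = -5/2 ≈ -2.5000)
h(9)*o = (5*√9)*(-5/2) = (5*3)*(-5/2) = 15*(-5/2) = -75/2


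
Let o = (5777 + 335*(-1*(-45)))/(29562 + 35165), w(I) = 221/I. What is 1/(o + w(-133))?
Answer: -662207/887027 ≈ -0.74655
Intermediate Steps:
o = 1604/4979 (o = (5777 + 335*45)/64727 = (5777 + 15075)*(1/64727) = 20852*(1/64727) = 1604/4979 ≈ 0.32215)
1/(o + w(-133)) = 1/(1604/4979 + 221/(-133)) = 1/(1604/4979 + 221*(-1/133)) = 1/(1604/4979 - 221/133) = 1/(-887027/662207) = -662207/887027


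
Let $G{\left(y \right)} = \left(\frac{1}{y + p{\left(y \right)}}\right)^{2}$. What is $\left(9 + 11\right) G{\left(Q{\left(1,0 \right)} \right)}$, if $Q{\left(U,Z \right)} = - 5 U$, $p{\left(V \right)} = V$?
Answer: $\frac{1}{5} \approx 0.2$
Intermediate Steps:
$G{\left(y \right)} = \frac{1}{4 y^{2}}$ ($G{\left(y \right)} = \left(\frac{1}{y + y}\right)^{2} = \left(\frac{1}{2 y}\right)^{2} = \frac{1}{4 y^{2}}$)
$\left(9 + 11\right) G{\left(Q{\left(1,0 \right)} \right)} = \left(9 + 11\right) \frac{1}{4 \cdot 25} = 20 \frac{1}{4 \cdot 25} = 20 \cdot \frac{1}{4} \cdot \frac{1}{25} = 20 \cdot \frac{1}{100} = \frac{1}{5}$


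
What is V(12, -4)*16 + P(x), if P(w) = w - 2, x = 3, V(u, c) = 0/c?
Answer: 1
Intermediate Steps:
V(u, c) = 0
P(w) = -2 + w
V(12, -4)*16 + P(x) = 0*16 + (-2 + 3) = 0 + 1 = 1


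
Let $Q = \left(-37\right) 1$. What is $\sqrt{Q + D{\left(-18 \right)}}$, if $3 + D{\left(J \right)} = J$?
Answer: $i \sqrt{58} \approx 7.6158 i$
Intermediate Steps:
$D{\left(J \right)} = -3 + J$
$Q = -37$
$\sqrt{Q + D{\left(-18 \right)}} = \sqrt{-37 - 21} = \sqrt{-58} = i \sqrt{58}$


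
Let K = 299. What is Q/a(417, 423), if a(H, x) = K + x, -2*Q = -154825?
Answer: 154825/1444 ≈ 107.22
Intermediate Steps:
Q = 154825/2 (Q = -½*(-154825) = 154825/2 ≈ 77413.)
a(H, x) = 299 + x
Q/a(417, 423) = 154825/(2*(299 + 423)) = (154825/2)/722 = (154825/2)*(1/722) = 154825/1444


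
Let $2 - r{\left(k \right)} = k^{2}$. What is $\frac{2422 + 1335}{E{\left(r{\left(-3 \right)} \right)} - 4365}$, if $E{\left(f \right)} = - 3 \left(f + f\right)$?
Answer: $- \frac{3757}{4323} \approx -0.86907$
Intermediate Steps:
$r{\left(k \right)} = 2 - k^{2}$
$E{\left(f \right)} = - 6 f$ ($E{\left(f \right)} = - 3 \cdot 2 f = - 6 f$)
$\frac{2422 + 1335}{E{\left(r{\left(-3 \right)} \right)} - 4365} = \frac{2422 + 1335}{- 6 \left(2 - \left(-3\right)^{2}\right) - 4365} = \frac{3757}{- 6 \left(2 - 9\right) - 4365} = \frac{3757}{\left(-6\right) \left(-7\right) - 4365} = \frac{3757}{42 - 4365} = \frac{3757}{-4323} = 3757 \left(- \frac{1}{4323}\right) = - \frac{3757}{4323}$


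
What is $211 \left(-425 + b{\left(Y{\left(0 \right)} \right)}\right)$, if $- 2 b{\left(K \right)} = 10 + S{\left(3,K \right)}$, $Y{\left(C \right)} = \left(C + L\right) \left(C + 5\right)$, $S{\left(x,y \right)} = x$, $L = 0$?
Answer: $- \frac{182093}{2} \approx -91047.0$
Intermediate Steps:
$Y{\left(C \right)} = C \left(5 + C\right)$ ($Y{\left(C \right)} = \left(C + 0\right) \left(C + 5\right) = C \left(5 + C\right)$)
$b{\left(K \right)} = - \frac{13}{2}$ ($b{\left(K \right)} = - \frac{10 + 3}{2} = \left(- \frac{1}{2}\right) 13 = - \frac{13}{2}$)
$211 \left(-425 + b{\left(Y{\left(0 \right)} \right)}\right) = 211 \left(-425 - \frac{13}{2}\right) = 211 \left(- \frac{863}{2}\right) = - \frac{182093}{2}$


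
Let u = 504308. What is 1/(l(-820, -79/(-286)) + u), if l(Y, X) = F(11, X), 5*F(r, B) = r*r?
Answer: 5/2521661 ≈ 1.9828e-6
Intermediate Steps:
F(r, B) = r²/5 (F(r, B) = (r*r)/5 = r²/5)
l(Y, X) = 121/5 (l(Y, X) = (⅕)*11² = (⅕)*121 = 121/5)
1/(l(-820, -79/(-286)) + u) = 1/(121/5 + 504308) = 1/(2521661/5) = 5/2521661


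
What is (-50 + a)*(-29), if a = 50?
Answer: 0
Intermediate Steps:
(-50 + a)*(-29) = (-50 + 50)*(-29) = 0*(-29) = 0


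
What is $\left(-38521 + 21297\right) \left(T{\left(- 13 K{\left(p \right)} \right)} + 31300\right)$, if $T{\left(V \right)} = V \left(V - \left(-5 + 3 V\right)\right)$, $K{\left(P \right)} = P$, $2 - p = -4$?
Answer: $-322812208$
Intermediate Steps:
$p = 6$ ($p = 2 - -4 = 2 + 4 = 6$)
$T{\left(V \right)} = V \left(5 - 2 V\right)$ ($T{\left(V \right)} = V \left(V - \left(-5 + 3 V\right)\right) = V \left(5 - 2 V\right)$)
$\left(-38521 + 21297\right) \left(T{\left(- 13 K{\left(p \right)} \right)} + 31300\right) = \left(-38521 + 21297\right) \left(\left(-13\right) 6 \left(5 - 2 \left(\left(-13\right) 6\right)\right) + 31300\right) = - 17224 \left(- 78 \left(5 - -156\right) + 31300\right) = - 17224 \left(- 78 \left(5 + 156\right) + 31300\right) = - 17224 \left(\left(-78\right) 161 + 31300\right) = - 17224 \left(-12558 + 31300\right) = \left(-17224\right) 18742 = -322812208$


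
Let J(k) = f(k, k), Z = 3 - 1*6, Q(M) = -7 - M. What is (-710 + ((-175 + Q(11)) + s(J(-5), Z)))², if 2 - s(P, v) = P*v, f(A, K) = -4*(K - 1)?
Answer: 687241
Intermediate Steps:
Z = -3 (Z = 3 - 6 = -3)
f(A, K) = 4 - 4*K (f(A, K) = -4*(-1 + K) = 4 - 4*K)
J(k) = 4 - 4*k
s(P, v) = 2 - P*v
(-710 + ((-175 + Q(11)) + s(J(-5), Z)))² = (-710 + ((-175 + (-7 - 1*11)) + (2 - 1*(4 - 4*(-5))*(-3))))² = (-710 + ((-175 + (-7 - 11)) + (2 - 1*(4 + 20)*(-3))))² = (-710 + ((-175 - 18) + (2 - 1*24*(-3))))² = (-710 + (-193 + (2 + 72)))² = (-710 + (-193 + 74))² = (-710 - 119)² = (-829)² = 687241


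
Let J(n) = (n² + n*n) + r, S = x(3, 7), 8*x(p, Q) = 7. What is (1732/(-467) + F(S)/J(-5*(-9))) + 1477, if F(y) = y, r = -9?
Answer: 22242540125/15097176 ≈ 1473.3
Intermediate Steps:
x(p, Q) = 7/8 (x(p, Q) = (⅛)*7 = 7/8)
S = 7/8 ≈ 0.87500
J(n) = -9 + 2*n² (J(n) = (n² + n*n) - 9 = (n² + n²) - 9 = 2*n² - 9 = -9 + 2*n²)
(1732/(-467) + F(S)/J(-5*(-9))) + 1477 = (1732/(-467) + 7/(8*(-9 + 2*(-5*(-9))²))) + 1477 = (1732*(-1/467) + 7/(8*(-9 + 2*45²))) + 1477 = (-1732/467 + 7/(8*(-9 + 2*2025))) + 1477 = (-1732/467 + 7/(8*(-9 + 4050))) + 1477 = (-1732/467 + (7/8)/4041) + 1477 = (-1732/467 + (7/8)*(1/4041)) + 1477 = (-1732/467 + 7/32328) + 1477 = -55988827/15097176 + 1477 = 22242540125/15097176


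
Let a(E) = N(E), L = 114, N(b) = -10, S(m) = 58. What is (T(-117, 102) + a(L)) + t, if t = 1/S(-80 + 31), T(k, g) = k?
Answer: -7365/58 ≈ -126.98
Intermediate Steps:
t = 1/58 ≈ 0.017241
a(E) = -10
(T(-117, 102) + a(L)) + t = (-117 - 10) + 1/58 = -127 + 1/58 = -7365/58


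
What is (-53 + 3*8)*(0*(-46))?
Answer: 0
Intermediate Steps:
(-53 + 3*8)*(0*(-46)) = (-53 + 24)*0 = -29*0 = 0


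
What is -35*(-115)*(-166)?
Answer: -668150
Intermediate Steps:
-35*(-115)*(-166) = 4025*(-166) = -668150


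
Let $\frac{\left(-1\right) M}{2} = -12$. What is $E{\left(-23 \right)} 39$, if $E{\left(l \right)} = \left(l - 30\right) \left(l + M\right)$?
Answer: $-2067$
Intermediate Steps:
$M = 24$ ($M = \left(-2\right) \left(-12\right) = 24$)
$E{\left(l \right)} = \left(-30 + l\right) \left(24 + l\right)$ ($E{\left(l \right)} = \left(l - 30\right) \left(l + 24\right) = \left(-30 + l\right) \left(24 + l\right)$)
$E{\left(-23 \right)} 39 = \left(-720 + \left(-23\right)^{2} - -138\right) 39 = \left(-720 + 529 + 138\right) 39 = \left(-53\right) 39 = -2067$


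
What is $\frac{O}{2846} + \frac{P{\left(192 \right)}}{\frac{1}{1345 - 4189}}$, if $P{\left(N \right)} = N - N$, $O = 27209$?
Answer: $\frac{27209}{2846} \approx 9.5604$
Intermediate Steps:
$P{\left(N \right)} = 0$
$\frac{O}{2846} + \frac{P{\left(192 \right)}}{\frac{1}{1345 - 4189}} = \frac{27209}{2846} + \frac{0}{\frac{1}{1345 - 4189}} = 27209 \cdot \frac{1}{2846} + \frac{0}{\frac{1}{-2844}} = \frac{27209}{2846} + \frac{0}{- \frac{1}{2844}} = \frac{27209}{2846} + 0 \left(-2844\right) = \frac{27209}{2846} + 0 = \frac{27209}{2846}$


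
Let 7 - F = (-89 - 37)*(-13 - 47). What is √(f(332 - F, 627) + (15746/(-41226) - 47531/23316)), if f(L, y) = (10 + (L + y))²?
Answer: √554083284343305115533/2762142 ≈ 8522.0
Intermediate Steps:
F = -7553 (F = 7 - (-89 - 37)*(-13 - 47) = 7 - (-126)*(-60) = 7 - 1*7560 = 7 - 7560 = -7553)
f(L, y) = (10 + L + y)²
√(f(332 - F, 627) + (15746/(-41226) - 47531/23316)) = √((10 + (332 - 1*(-7553)) + 627)² + (15746/(-41226) - 47531/23316)) = √((10 + (332 + 7553) + 627)² + (15746*(-1/41226) - 47531*1/23316)) = √((10 + 7885 + 627)² + (-7873/20613 - 1639/804)) = √(8522² - 13371533/5524284) = √(72624484 - 13371533/5524284) = √(401198261597923/5524284) = √554083284343305115533/2762142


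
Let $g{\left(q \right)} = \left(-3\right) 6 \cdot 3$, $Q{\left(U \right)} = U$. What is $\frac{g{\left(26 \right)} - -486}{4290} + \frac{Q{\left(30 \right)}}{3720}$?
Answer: $\frac{9643}{88660} \approx 0.10876$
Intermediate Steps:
$g{\left(q \right)} = -54$ ($g{\left(q \right)} = \left(-18\right) 3 = -54$)
$\frac{g{\left(26 \right)} - -486}{4290} + \frac{Q{\left(30 \right)}}{3720} = \frac{-54 - -486}{4290} + \frac{30}{3720} = \left(-54 + 486\right) \frac{1}{4290} + 30 \cdot \frac{1}{3720} = 432 \cdot \frac{1}{4290} + \frac{1}{124} = \frac{72}{715} + \frac{1}{124} = \frac{9643}{88660}$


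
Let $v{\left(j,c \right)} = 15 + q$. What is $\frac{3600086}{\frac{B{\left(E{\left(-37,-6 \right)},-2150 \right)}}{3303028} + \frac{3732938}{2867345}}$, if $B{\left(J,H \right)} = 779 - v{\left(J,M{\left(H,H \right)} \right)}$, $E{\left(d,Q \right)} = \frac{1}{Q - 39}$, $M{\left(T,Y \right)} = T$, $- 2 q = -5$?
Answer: $\frac{68192258907133153520}{24664364438963} \approx 2.7648 \cdot 10^{6}$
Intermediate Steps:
$q = \frac{5}{2}$ ($q = \left(- \frac{1}{2}\right) \left(-5\right) = \frac{5}{2} \approx 2.5$)
$v{\left(j,c \right)} = \frac{35}{2}$ ($v{\left(j,c \right)} = 15 + \frac{5}{2} = \frac{35}{2}$)
$E{\left(d,Q \right)} = \frac{1}{-39 + Q}$
$B{\left(J,H \right)} = \frac{1523}{2}$ ($B{\left(J,H \right)} = 779 - \frac{35}{2} = \frac{1523}{2}$)
$\frac{3600086}{\frac{B{\left(E{\left(-37,-6 \right)},-2150 \right)}}{3303028} + \frac{3732938}{2867345}} = \frac{3600086}{\frac{1523}{2 \cdot 3303028} + \frac{3732938}{2867345}} = \frac{3600086}{\frac{1523}{2} \cdot \frac{1}{3303028} + 3732938 \cdot \frac{1}{2867345}} = \frac{3600086}{\frac{1523}{6606056} + \frac{3732938}{2867345}} = \frac{3600086}{\frac{24664364438963}{18941841641320}} = 3600086 \cdot \frac{18941841641320}{24664364438963} = \frac{68192258907133153520}{24664364438963}$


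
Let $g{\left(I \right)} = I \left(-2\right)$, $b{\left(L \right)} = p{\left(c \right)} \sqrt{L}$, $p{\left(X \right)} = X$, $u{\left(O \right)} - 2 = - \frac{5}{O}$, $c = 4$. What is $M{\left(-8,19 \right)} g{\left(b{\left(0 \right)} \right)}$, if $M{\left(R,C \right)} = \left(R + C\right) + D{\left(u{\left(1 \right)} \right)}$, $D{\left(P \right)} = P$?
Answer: $0$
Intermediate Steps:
$u{\left(O \right)} = 2 - \frac{5}{O}$
$M{\left(R,C \right)} = -3 + C + R$ ($M{\left(R,C \right)} = \left(R + C\right) + \left(2 - \frac{5}{1}\right) = \left(C + R\right) + \left(2 - 5\right) = \left(C + R\right) - 3 = -3 + C + R$)
$b{\left(L \right)} = 4 \sqrt{L}$
$g{\left(I \right)} = - 2 I$
$M{\left(-8,19 \right)} g{\left(b{\left(0 \right)} \right)} = \left(-3 + 19 - 8\right) \left(- 2 \cdot 4 \sqrt{0}\right) = 8 \left(- 2 \cdot 4 \cdot 0\right) = 8 \left(\left(-2\right) 0\right) = 8 \cdot 0 = 0$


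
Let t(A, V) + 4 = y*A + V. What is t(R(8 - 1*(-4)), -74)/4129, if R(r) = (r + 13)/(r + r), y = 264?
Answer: 197/4129 ≈ 0.047711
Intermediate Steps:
R(r) = (13 + r)/(2*r) (R(r) = (13 + r)/((2*r)) = (13 + r)*(1/(2*r)) = (13 + r)/(2*r))
t(A, V) = -4 + V + 264*A (t(A, V) = -4 + (264*A + V) = -4 + (V + 264*A) = -4 + V + 264*A)
t(R(8 - 1*(-4)), -74)/4129 = (-4 - 74 + 264*((13 + (8 - 1*(-4)))/(2*(8 - 1*(-4)))))/4129 = (-4 - 74 + 264*((13 + (8 + 4))/(2*(8 + 4))))*(1/4129) = (-4 - 74 + 264*((½)*(13 + 12)/12))*(1/4129) = (-4 - 74 + 264*((½)*(1/12)*25))*(1/4129) = (-4 - 74 + 264*(25/24))*(1/4129) = (-4 - 74 + 275)*(1/4129) = 197*(1/4129) = 197/4129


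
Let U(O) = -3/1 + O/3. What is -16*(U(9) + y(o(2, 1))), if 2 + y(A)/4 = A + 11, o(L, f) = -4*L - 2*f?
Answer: 64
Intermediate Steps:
y(A) = 36 + 4*A (y(A) = -8 + 4*(A + 11) = -8 + 4*(11 + A) = -8 + (44 + 4*A) = 36 + 4*A)
U(O) = -3 + O/3 (U(O) = -3*1 + O*(⅓) = -3 + O/3)
-16*(U(9) + y(o(2, 1))) = -16*((-3 + (⅓)*9) + (36 + 4*(-4*2 - 2*1))) = -16*((-3 + 3) + (36 + 4*(-8 - 2))) = -16*(0 + (36 + 4*(-10))) = -16*(0 + (36 - 40)) = -16*(0 - 4) = -16*(-4) = 64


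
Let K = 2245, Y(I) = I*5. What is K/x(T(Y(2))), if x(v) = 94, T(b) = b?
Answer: 2245/94 ≈ 23.883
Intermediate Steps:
Y(I) = 5*I
K/x(T(Y(2))) = 2245/94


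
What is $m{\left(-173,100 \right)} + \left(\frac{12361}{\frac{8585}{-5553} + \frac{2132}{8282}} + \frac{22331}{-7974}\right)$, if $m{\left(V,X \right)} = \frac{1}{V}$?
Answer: $- \frac{9566476711059925}{996975751914} \approx -9595.5$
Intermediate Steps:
$m{\left(-173,100 \right)} + \left(\frac{12361}{\frac{8585}{-5553} + \frac{2132}{8282}} + \frac{22331}{-7974}\right) = \frac{1}{-173} + \left(\frac{12361}{\frac{8585}{-5553} + \frac{2132}{8282}} + \frac{22331}{-7974}\right) = - \frac{1}{173} + \left(\frac{12361}{8585 \left(- \frac{1}{5553}\right) + 2132 \cdot \frac{1}{8282}} + 22331 \left(- \frac{1}{7974}\right)\right) = - \frac{1}{173} + \left(\frac{12361}{- \frac{8585}{5553} + \frac{26}{101}} - \frac{22331}{7974}\right) = - \frac{1}{173} + \left(\frac{12361}{- \frac{722707}{560853}} - \frac{22331}{7974}\right) = - \frac{1}{173} + \left(12361 \left(- \frac{560853}{722707}\right) - \frac{22331}{7974}\right) = - \frac{1}{173} - \frac{55297519931759}{5762865618} = - \frac{9566476711059925}{996975751914}$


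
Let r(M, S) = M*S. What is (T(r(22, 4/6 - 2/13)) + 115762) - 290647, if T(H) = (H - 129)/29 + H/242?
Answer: -2175794206/12441 ≈ -1.7489e+5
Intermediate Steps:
T(H) = -129/29 + 271*H/7018 (T(H) = (-129 + H)*(1/29) + H*(1/242) = (-129/29 + H/29) + H/242 = -129/29 + 271*H/7018)
(T(r(22, 4/6 - 2/13)) + 115762) - 290647 = ((-129/29 + 271*(22*(4/6 - 2/13))/7018) + 115762) - 290647 = ((-129/29 + 271*(22*(4*(⅙) - 2*1/13))/7018) + 115762) - 290647 = ((-129/29 + 271*(22*(⅔ - 2/13))/7018) + 115762) - 290647 = ((-129/29 + 271*(22*(20/39))/7018) + 115762) - 290647 = ((-129/29 + (271/7018)*(440/39)) + 115762) - 290647 = ((-129/29 + 5420/12441) + 115762) - 290647 = (-49921/12441 + 115762) - 290647 = 1440145121/12441 - 290647 = -2175794206/12441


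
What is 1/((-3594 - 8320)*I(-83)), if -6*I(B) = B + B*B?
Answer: 3/40543342 ≈ 7.3995e-8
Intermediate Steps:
I(B) = -B/6 - B²/6 (I(B) = -(B + B*B)/6 = -(B + B²)/6 = -B/6 - B²/6)
1/((-3594 - 8320)*I(-83)) = 1/((-3594 - 8320)*((-⅙*(-83)*(1 - 83)))) = 1/((-11914)*((-⅙*(-83)*(-82)))) = -1/(11914*(-3403/3)) = -1/11914*(-3/3403) = 3/40543342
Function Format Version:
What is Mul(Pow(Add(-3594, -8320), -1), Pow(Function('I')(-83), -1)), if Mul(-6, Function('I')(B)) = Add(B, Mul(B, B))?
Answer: Rational(3, 40543342) ≈ 7.3995e-8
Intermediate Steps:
Function('I')(B) = Add(Mul(Rational(-1, 6), B), Mul(Rational(-1, 6), Pow(B, 2))) (Function('I')(B) = Mul(Rational(-1, 6), Add(B, Mul(B, B))) = Mul(Rational(-1, 6), Add(B, Pow(B, 2))) = Add(Mul(Rational(-1, 6), B), Mul(Rational(-1, 6), Pow(B, 2))))
Mul(Pow(Add(-3594, -8320), -1), Pow(Function('I')(-83), -1)) = Mul(Pow(Add(-3594, -8320), -1), Pow(Mul(Rational(-1, 6), -83, Add(1, -83)), -1)) = Mul(Pow(-11914, -1), Pow(Mul(Rational(-1, 6), -83, -82), -1)) = Mul(Rational(-1, 11914), Pow(Rational(-3403, 3), -1)) = Mul(Rational(-1, 11914), Rational(-3, 3403)) = Rational(3, 40543342)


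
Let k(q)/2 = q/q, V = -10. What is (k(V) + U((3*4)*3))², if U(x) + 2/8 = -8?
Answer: 625/16 ≈ 39.063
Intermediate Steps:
U(x) = -33/4 (U(x) = -¼ - 8 = -33/4)
k(q) = 2 (k(q) = 2*(q/q) = 2*1 = 2)
(k(V) + U((3*4)*3))² = (2 - 33/4)² = (-25/4)² = 625/16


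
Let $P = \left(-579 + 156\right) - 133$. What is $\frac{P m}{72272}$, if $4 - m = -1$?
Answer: $- \frac{695}{18068} \approx -0.038466$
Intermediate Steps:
$m = 5$ ($m = 4 - -1 = 4 + 1 = 5$)
$P = -556$ ($P = -423 - 133 = -556$)
$\frac{P m}{72272} = \frac{\left(-556\right) 5}{72272} = \left(-2780\right) \frac{1}{72272} = - \frac{695}{18068}$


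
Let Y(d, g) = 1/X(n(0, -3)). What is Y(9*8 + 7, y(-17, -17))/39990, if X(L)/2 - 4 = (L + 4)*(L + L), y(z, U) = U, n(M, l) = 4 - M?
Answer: 1/5438640 ≈ 1.8387e-7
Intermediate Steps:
X(L) = 8 + 4*L*(4 + L) (X(L) = 8 + 2*((L + 4)*(L + L)) = 8 + 2*((4 + L)*(2*L)) = 8 + 2*(2*L*(4 + L)) = 8 + 4*L*(4 + L))
Y(d, g) = 1/136 (Y(d, g) = 1/(8 + 4*(4 - 1*0)² + 16*(4 - 1*0)) = 1/(8 + 4*(4 + 0)² + 16*(4 + 0)) = 1/(8 + 4*4² + 16*4) = 1/(8 + 4*16 + 64) = 1/(8 + 64 + 64) = 1/136)
Y(9*8 + 7, y(-17, -17))/39990 = (1/136)/39990 = (1/136)*(1/39990) = 1/5438640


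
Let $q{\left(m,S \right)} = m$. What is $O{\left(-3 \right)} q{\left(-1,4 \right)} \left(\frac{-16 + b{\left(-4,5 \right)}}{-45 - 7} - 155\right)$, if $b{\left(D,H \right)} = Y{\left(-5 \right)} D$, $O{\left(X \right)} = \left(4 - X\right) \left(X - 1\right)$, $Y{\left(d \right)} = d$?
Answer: $- \frac{56448}{13} \approx -4342.2$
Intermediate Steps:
$O{\left(X \right)} = \left(-1 + X\right) \left(4 - X\right)$ ($O{\left(X \right)} = \left(4 - X\right) \left(-1 + X\right) = \left(-1 + X\right) \left(4 - X\right)$)
$b{\left(D,H \right)} = - 5 D$
$O{\left(-3 \right)} q{\left(-1,4 \right)} \left(\frac{-16 + b{\left(-4,5 \right)}}{-45 - 7} - 155\right) = \left(-4 - \left(-3\right)^{2} + 5 \left(-3\right)\right) \left(-1\right) \left(\frac{-16 - -20}{-45 - 7} - 155\right) = \left(-4 - 9 - 15\right) \left(-1\right) \left(\frac{-16 + 20}{-52} - 155\right) = \left(-4 - 9 - 15\right) \left(-1\right) \left(4 \left(- \frac{1}{52}\right) - 155\right) = \left(-28\right) \left(-1\right) \left(- \frac{1}{13} - 155\right) = 28 \left(- \frac{2016}{13}\right) = - \frac{56448}{13}$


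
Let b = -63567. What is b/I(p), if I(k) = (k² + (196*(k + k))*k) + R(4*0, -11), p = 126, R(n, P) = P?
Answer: -63567/6239257 ≈ -0.010188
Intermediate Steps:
I(k) = -11 + 393*k² (I(k) = (k² + (196*(k + k))*k) - 11 = (k² + (196*(2*k))*k) - 11 = (k² + (392*k)*k) - 11 = (k² + 392*k²) - 11 = 393*k² - 11 = -11 + 393*k²)
b/I(p) = -63567/(-11 + 393*126²) = -63567/(-11 + 393*15876) = -63567/(-11 + 6239268) = -63567/6239257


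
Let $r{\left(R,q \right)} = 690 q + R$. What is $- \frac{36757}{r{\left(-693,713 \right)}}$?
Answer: $- \frac{36757}{491277} \approx -0.074819$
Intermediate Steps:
$r{\left(R,q \right)} = R + 690 q$
$- \frac{36757}{r{\left(-693,713 \right)}} = - \frac{36757}{-693 + 690 \cdot 713} = - \frac{36757}{-693 + 491970} = - \frac{36757}{491277}$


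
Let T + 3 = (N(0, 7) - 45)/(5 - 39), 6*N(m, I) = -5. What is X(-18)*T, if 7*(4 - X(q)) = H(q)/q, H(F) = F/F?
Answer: -170185/25704 ≈ -6.6210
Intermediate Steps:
H(F) = 1
N(m, I) = -⅚ (N(m, I) = (⅙)*(-5) = -⅚)
X(q) = 4 - 1/(7*q)
T = -337/204 (T = -3 + (-⅚ - 45)/(5 - 39) = -3 - 275/6/(-34) = -3 - 275/6*(-1/34) = -3 + 275/204 = -337/204 ≈ -1.6520)
X(-18)*T = (4 - ⅐/(-18))*(-337/204) = (4 - ⅐*(-1/18))*(-337/204) = (4 + 1/126)*(-337/204) = (505/126)*(-337/204) = -170185/25704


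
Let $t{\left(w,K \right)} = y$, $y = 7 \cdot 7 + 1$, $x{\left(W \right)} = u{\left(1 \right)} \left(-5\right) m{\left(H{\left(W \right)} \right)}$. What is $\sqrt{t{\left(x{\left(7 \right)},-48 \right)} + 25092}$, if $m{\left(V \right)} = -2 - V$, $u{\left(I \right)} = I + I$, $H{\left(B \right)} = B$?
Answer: $\sqrt{25142} \approx 158.56$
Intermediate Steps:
$u{\left(I \right)} = 2 I$
$x{\left(W \right)} = 20 + 10 W$ ($x{\left(W \right)} = 2 \cdot 1 \left(-5\right) \left(-2 - W\right) = 2 \left(-5\right) \left(-2 - W\right) = - 10 \left(-2 - W\right) = 20 + 10 W$)
$y = 50$ ($y = 49 + 1 = 50$)
$t{\left(w,K \right)} = 50$
$\sqrt{t{\left(x{\left(7 \right)},-48 \right)} + 25092} = \sqrt{50 + 25092} = \sqrt{25142}$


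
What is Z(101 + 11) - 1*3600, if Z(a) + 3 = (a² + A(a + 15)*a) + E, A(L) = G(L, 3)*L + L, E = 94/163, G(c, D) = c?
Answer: 298227013/163 ≈ 1.8296e+6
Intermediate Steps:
E = 94/163 (E = 94*(1/163) = 94/163 ≈ 0.57669)
A(L) = L + L² (A(L) = L*L + L = L² + L = L + L²)
Z(a) = -395/163 + a² + a*(15 + a)*(16 + a) (Z(a) = -3 + ((a² + ((a + 15)*(1 + (a + 15)))*a) + 94/163) = -3 + ((a² + ((15 + a)*(1 + (15 + a)))*a) + 94/163) = -3 + ((a² + ((15 + a)*(16 + a))*a) + 94/163) = -3 + ((a² + a*(15 + a)*(16 + a)) + 94/163) = -3 + (94/163 + a² + a*(15 + a)*(16 + a)) = -395/163 + a² + a*(15 + a)*(16 + a))
Z(101 + 11) - 1*3600 = (-395/163 + (101 + 11)³ + 32*(101 + 11)² + 240*(101 + 11)) - 1*3600 = (-395/163 + 112³ + 32*112² + 240*112) - 3600 = (-395/163 + 1404928 + 32*12544 + 26880) - 3600 = (-395/163 + 1404928 + 401408 + 26880) - 3600 = 298813813/163 - 3600 = 298227013/163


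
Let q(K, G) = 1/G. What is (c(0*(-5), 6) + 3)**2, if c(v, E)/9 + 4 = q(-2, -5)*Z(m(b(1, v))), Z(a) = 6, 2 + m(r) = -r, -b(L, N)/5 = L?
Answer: 47961/25 ≈ 1918.4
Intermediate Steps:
b(L, N) = -5*L
m(r) = -2 - r
c(v, E) = -234/5 (c(v, E) = -36 + 9*(6/(-5)) = -36 + 9*(-1/5*6) = -36 + 9*(-6/5) = -36 - 54/5 = -234/5)
(c(0*(-5), 6) + 3)**2 = (-234/5 + 3)**2 = (-219/5)**2 = 47961/25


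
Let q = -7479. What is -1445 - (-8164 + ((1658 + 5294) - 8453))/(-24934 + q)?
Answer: -46846450/32413 ≈ -1445.3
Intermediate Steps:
-1445 - (-8164 + ((1658 + 5294) - 8453))/(-24934 + q) = -1445 - (-8164 + ((1658 + 5294) - 8453))/(-24934 - 7479) = -1445 - (-8164 + (6952 - 8453))/(-32413) = -1445 - (-8164 - 1501)*(-1)/32413 = -1445 - (-9665)*(-1)/32413 = -1445 - 1*9665/32413 = -1445 - 9665/32413 = -46846450/32413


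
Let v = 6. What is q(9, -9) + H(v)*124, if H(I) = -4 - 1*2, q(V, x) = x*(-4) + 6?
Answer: -702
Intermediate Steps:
q(V, x) = 6 - 4*x (q(V, x) = -4*x + 6 = 6 - 4*x)
H(I) = -6 (H(I) = -4 - 2 = -6)
q(9, -9) + H(v)*124 = (6 - 4*(-9)) - 6*124 = (6 + 36) - 744 = 42 - 744 = -702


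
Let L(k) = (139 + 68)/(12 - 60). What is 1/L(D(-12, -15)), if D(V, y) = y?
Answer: -16/69 ≈ -0.23188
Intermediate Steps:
L(k) = -69/16 (L(k) = 207/(-48) = 207*(-1/48) = -69/16)
1/L(D(-12, -15)) = 1/(-69/16) = -16/69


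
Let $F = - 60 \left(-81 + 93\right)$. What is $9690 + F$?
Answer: $8970$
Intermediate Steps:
$F = -720$ ($F = \left(-60\right) 12 = -720$)
$9690 + F = 9690 - 720 = 8970$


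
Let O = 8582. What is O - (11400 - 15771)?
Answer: 12953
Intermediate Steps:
O - (11400 - 15771) = 8582 - (11400 - 15771) = 8582 - 1*(-4371) = 8582 + 4371 = 12953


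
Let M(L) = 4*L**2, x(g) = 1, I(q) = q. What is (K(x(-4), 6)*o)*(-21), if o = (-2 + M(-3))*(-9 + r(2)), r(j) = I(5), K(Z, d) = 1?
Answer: 2856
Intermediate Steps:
r(j) = 5
o = -136 (o = (-2 + 4*(-3)**2)*(-9 + 5) = (-2 + 4*9)*(-4) = (-2 + 36)*(-4) = 34*(-4) = -136)
(K(x(-4), 6)*o)*(-21) = (1*(-136))*(-21) = -136*(-21) = 2856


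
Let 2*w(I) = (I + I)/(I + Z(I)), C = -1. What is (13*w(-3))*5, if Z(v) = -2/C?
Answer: 195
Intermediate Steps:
Z(v) = 2 (Z(v) = -2/(-1) = -2*(-1) = 2)
w(I) = I/(2 + I) (w(I) = ((I + I)/(I + 2))/2 = ((2*I)/(2 + I))/2 = (2*I/(2 + I))/2 = I/(2 + I))
(13*w(-3))*5 = (13*(-3/(2 - 3)))*5 = (13*(-3/(-1)))*5 = (13*(-3*(-1)))*5 = (13*3)*5 = 39*5 = 195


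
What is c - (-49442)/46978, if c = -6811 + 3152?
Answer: -85921530/23489 ≈ -3657.9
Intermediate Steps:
c = -3659
c - (-49442)/46978 = -3659 - (-49442)/46978 = -3659 - 1*(-24721/23489) = -3659 + 24721/23489 = -85921530/23489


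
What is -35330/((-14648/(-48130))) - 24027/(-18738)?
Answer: -663799161098/5718213 ≈ -1.1609e+5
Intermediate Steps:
-35330/((-14648/(-48130))) - 24027/(-18738) = -35330/((-14648*(-1/48130))) - 24027*(-1/18738) = -35330/7324/24065 + 8009/6246 = -35330*24065/7324 + 8009/6246 = -425108225/3662 + 8009/6246 = -663799161098/5718213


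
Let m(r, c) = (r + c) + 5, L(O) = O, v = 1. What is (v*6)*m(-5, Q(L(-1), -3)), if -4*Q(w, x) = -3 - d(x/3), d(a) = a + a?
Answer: 3/2 ≈ 1.5000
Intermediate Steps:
d(a) = 2*a
Q(w, x) = 3/4 + x/6 (Q(w, x) = -(-3 - 2*x/3)/4 = 3/4 + x/6)
m(r, c) = 5 + c + r (m(r, c) = (c + r) + 5 = 5 + c + r)
(v*6)*m(-5, Q(L(-1), -3)) = (1*6)*(5 + (3/4 + (1/6)*(-3)) - 5) = 6*(5 + (3/4 - 1/2) - 5) = 6*(5 + 1/4 - 5) = 6*(1/4) = 3/2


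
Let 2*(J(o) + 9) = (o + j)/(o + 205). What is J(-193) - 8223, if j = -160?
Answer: -197921/24 ≈ -8246.7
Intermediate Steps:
J(o) = -9 + (-160 + o)/(2*(205 + o)) (J(o) = -9 + ((o - 160)/(o + 205))/2 = -9 + ((-160 + o)/(205 + o))/2 = -9 + (-160 + o)/(2*(205 + o)))
J(-193) - 8223 = (-3850 - 17*(-193))/(2*(205 - 193)) - 8223 = (½)*(-3850 + 3281)/12 - 8223 = (½)*(1/12)*(-569) - 8223 = -569/24 - 8223 = -197921/24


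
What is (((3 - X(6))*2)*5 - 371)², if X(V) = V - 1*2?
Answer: 145161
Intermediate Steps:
X(V) = -2 + V (X(V) = V - 2 = -2 + V)
(((3 - X(6))*2)*5 - 371)² = (((3 - (-2 + 6))*2)*5 - 371)² = (((3 - 1*4)*2)*5 - 371)² = (((3 - 4)*2)*5 - 371)² = (-1*2*5 - 371)² = (-2*5 - 371)² = (-10 - 371)² = (-381)² = 145161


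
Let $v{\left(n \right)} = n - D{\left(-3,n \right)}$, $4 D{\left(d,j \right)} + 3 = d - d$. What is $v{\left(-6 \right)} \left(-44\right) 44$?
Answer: $10164$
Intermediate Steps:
$D{\left(d,j \right)} = - \frac{3}{4}$ ($D{\left(d,j \right)} = - \frac{3}{4} + \frac{d - d}{4} = - \frac{3}{4} + \frac{1}{4} \cdot 0 = - \frac{3}{4} + 0 = - \frac{3}{4}$)
$v{\left(n \right)} = \frac{3}{4} + n$ ($v{\left(n \right)} = n - - \frac{3}{4} = n + \frac{3}{4} = \frac{3}{4} + n$)
$v{\left(-6 \right)} \left(-44\right) 44 = \left(\frac{3}{4} - 6\right) \left(-44\right) 44 = \left(- \frac{21}{4}\right) \left(-44\right) 44 = 231 \cdot 44 = 10164$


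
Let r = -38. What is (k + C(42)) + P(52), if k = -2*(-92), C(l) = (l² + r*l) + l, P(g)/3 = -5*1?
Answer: 379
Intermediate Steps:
P(g) = -15 (P(g) = 3*(-5*1) = 3*(-5) = -15)
C(l) = l² - 37*l (C(l) = (l² - 38*l) + l = l² - 37*l)
k = 184
(k + C(42)) + P(52) = (184 + 42*(-37 + 42)) - 15 = (184 + 42*5) - 15 = (184 + 210) - 15 = 394 - 15 = 379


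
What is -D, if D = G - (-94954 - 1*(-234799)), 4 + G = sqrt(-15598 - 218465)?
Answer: 139849 - 3*I*sqrt(26007) ≈ 1.3985e+5 - 483.8*I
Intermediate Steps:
G = -4 + 3*I*sqrt(26007) (G = -4 + sqrt(-15598 - 218465) = -4 + sqrt(-234063) = -4 + 3*I*sqrt(26007) ≈ -4.0 + 483.8*I)
D = -139849 + 3*I*sqrt(26007) (D = (-4 + 3*I*sqrt(26007)) - (-94954 - 1*(-234799)) = (-4 + 3*I*sqrt(26007)) - (-94954 + 234799) = (-4 + 3*I*sqrt(26007)) - 1*139845 = (-4 + 3*I*sqrt(26007)) - 139845 = -139849 + 3*I*sqrt(26007) ≈ -1.3985e+5 + 483.8*I)
-D = -(-139849 + 3*I*sqrt(26007)) = 139849 - 3*I*sqrt(26007)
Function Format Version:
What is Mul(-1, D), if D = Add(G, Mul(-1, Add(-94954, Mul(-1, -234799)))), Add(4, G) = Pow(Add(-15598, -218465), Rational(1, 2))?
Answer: Add(139849, Mul(-3, I, Pow(26007, Rational(1, 2)))) ≈ Add(1.3985e+5, Mul(-483.80, I))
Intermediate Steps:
G = Add(-4, Mul(3, I, Pow(26007, Rational(1, 2)))) (G = Add(-4, Pow(Add(-15598, -218465), Rational(1, 2))) = Add(-4, Pow(-234063, Rational(1, 2))) = Add(-4, Mul(3, I, Pow(26007, Rational(1, 2)))) ≈ Add(-4.0000, Mul(483.80, I)))
D = Add(-139849, Mul(3, I, Pow(26007, Rational(1, 2)))) (D = Add(Add(-4, Mul(3, I, Pow(26007, Rational(1, 2)))), Mul(-1, Add(-94954, Mul(-1, -234799)))) = Add(Add(-4, Mul(3, I, Pow(26007, Rational(1, 2)))), Mul(-1, Add(-94954, 234799))) = Add(Add(-4, Mul(3, I, Pow(26007, Rational(1, 2)))), Mul(-1, 139845)) = Add(Add(-4, Mul(3, I, Pow(26007, Rational(1, 2)))), -139845) = Add(-139849, Mul(3, I, Pow(26007, Rational(1, 2)))) ≈ Add(-1.3985e+5, Mul(483.80, I)))
Mul(-1, D) = Mul(-1, Add(-139849, Mul(3, I, Pow(26007, Rational(1, 2))))) = Add(139849, Mul(-3, I, Pow(26007, Rational(1, 2))))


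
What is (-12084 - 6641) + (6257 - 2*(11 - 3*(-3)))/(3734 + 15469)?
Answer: -359569958/19203 ≈ -18725.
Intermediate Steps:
(-12084 - 6641) + (6257 - 2*(11 - 3*(-3)))/(3734 + 15469) = -18725 + (6257 - 2*(11 + 9))/19203 = -18725 + (6257 - 2*20)*(1/19203) = -18725 + (6257 - 40)*(1/19203) = -18725 + 6217*(1/19203) = -18725 + 6217/19203 = -359569958/19203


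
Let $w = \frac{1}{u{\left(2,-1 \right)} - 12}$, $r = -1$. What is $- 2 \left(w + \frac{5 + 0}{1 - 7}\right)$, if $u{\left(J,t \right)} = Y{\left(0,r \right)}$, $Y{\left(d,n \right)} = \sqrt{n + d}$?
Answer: $\frac{797}{435} + \frac{2 i}{145} \approx 1.8322 + 0.013793 i$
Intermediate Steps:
$Y{\left(d,n \right)} = \sqrt{d + n}$
$u{\left(J,t \right)} = i$ ($u{\left(J,t \right)} = \sqrt{0 - 1} = \sqrt{-1} = i$)
$w = \frac{-12 - i}{145}$ ($w = \frac{1}{i - 12} = \frac{1}{-12 + i} = \frac{-12 - i}{145} \approx -0.082759 - 0.0068966 i$)
$- 2 \left(w + \frac{5 + 0}{1 - 7}\right) = - 2 \left(\left(- \frac{12}{145} - \frac{i}{145}\right) + \frac{5 + 0}{1 - 7}\right) = - 2 \left(\left(- \frac{12}{145} - \frac{i}{145}\right) + \frac{5}{-6}\right) = - 2 \left(\left(- \frac{12}{145} - \frac{i}{145}\right) + 5 \left(- \frac{1}{6}\right)\right) = - 2 \left(\left(- \frac{12}{145} - \frac{i}{145}\right) - \frac{5}{6}\right) = - 2 \left(- \frac{797}{870} - \frac{i}{145}\right) = \frac{797}{435} + \frac{2 i}{145}$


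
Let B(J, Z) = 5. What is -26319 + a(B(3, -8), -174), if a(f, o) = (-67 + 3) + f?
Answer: -26378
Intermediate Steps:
a(f, o) = -64 + f
-26319 + a(B(3, -8), -174) = -26319 + (-64 + 5) = -26319 - 59 = -26378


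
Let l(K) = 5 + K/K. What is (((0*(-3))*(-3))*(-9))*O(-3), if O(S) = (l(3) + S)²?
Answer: 0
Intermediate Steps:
l(K) = 6 (l(K) = 5 + 1 = 6)
O(S) = (6 + S)²
(((0*(-3))*(-3))*(-9))*O(-3) = (((0*(-3))*(-3))*(-9))*(6 - 3)² = ((0*(-3))*(-9))*3² = (0*(-9))*9 = 0*9 = 0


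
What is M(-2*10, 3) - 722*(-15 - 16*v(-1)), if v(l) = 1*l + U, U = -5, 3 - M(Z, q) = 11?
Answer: -58490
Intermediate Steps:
M(Z, q) = -8 (M(Z, q) = 3 - 1*11 = 3 - 11 = -8)
v(l) = -5 + l (v(l) = 1*l - 5 = l - 5 = -5 + l)
M(-2*10, 3) - 722*(-15 - 16*v(-1)) = -8 - 722*(-15 - 16*(-5 - 1)) = -8 - 722*(-15 - 16*(-6)) = -8 - 722*(-15 + 96) = -8 - 722*81 = -8 - 58482 = -58490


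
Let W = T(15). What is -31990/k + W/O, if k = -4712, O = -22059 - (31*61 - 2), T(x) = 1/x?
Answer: 718215193/105790290 ≈ 6.7890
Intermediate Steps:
W = 1/15 ≈ 0.066667
O = -23948 (O = -22059 - (1891 - 2) = -22059 - 1*1889 = -22059 - 1889 = -23948)
-31990/k + W/O = -31990/(-4712) + (1/15)/(-23948) = -31990*(-1/4712) + (1/15)*(-1/23948) = 15995/2356 - 1/359220 = 718215193/105790290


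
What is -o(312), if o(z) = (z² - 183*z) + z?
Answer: -40560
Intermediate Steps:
o(z) = z² - 182*z
-o(312) = -312*(-182 + 312) = -312*130 = -1*40560 = -40560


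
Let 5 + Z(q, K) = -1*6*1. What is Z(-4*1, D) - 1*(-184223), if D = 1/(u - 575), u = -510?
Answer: 184212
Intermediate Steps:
D = -1/1085 (D = 1/(-510 - 575) = 1/(-1085) = -1/1085 ≈ -0.00092166)
Z(q, K) = -11 (Z(q, K) = -5 - 1*6*1 = -5 - 6*1 = -5 - 6 = -11)
Z(-4*1, D) - 1*(-184223) = -11 - 1*(-184223) = -11 + 184223 = 184212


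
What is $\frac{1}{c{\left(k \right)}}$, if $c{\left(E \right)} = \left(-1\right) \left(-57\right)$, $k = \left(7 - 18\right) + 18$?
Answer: $\frac{1}{57} \approx 0.017544$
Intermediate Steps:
$k = 7$ ($k = -11 + 18 = 7$)
$c{\left(E \right)} = 57$
$\frac{1}{c{\left(k \right)}} = \frac{1}{57}$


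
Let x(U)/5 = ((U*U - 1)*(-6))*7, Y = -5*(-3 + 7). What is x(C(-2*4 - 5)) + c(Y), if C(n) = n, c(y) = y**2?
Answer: -34880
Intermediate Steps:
Y = -20 (Y = -5*4 = -20)
x(U) = 210 - 210*U**2 (x(U) = 5*(((U*U - 1)*(-6))*7) = 5*(((U**2 - 1)*(-6))*7) = 5*(((-1 + U**2)*(-6))*7) = 5*((6 - 6*U**2)*7) = 5*(42 - 42*U**2) = 210 - 210*U**2)
x(C(-2*4 - 5)) + c(Y) = (210 - 210*(-2*4 - 5)**2) + (-20)**2 = (210 - 210*(-8 - 5)**2) + 400 = (210 - 210*(-13)**2) + 400 = (210 - 210*169) + 400 = (210 - 35490) + 400 = -35280 + 400 = -34880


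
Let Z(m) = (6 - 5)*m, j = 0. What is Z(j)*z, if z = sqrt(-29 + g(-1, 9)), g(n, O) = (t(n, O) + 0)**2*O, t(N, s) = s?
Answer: 0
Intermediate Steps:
g(n, O) = O**3 (g(n, O) = (O + 0)**2*O = O**2*O = O**3)
Z(m) = m (Z(m) = 1*m = m)
z = 10*sqrt(7) (z = sqrt(-29 + 9**3) = sqrt(-29 + 729) = sqrt(700) = 10*sqrt(7) ≈ 26.458)
Z(j)*z = 0*(10*sqrt(7)) = 0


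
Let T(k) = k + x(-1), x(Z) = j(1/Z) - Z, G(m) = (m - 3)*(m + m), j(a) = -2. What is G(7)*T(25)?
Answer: 1344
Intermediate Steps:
G(m) = 2*m*(-3 + m) (G(m) = (-3 + m)*(2*m) = 2*m*(-3 + m))
x(Z) = -2 - Z
T(k) = -1 + k (T(k) = k + (-2 - 1*(-1)) = k + (-2 + 1) = k - 1 = -1 + k)
G(7)*T(25) = (2*7*(-3 + 7))*(-1 + 25) = (2*7*4)*24 = 56*24 = 1344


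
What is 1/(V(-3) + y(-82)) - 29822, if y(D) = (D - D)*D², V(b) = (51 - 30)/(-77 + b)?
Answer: -626342/21 ≈ -29826.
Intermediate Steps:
V(b) = 21/(-77 + b)
y(D) = 0 (y(D) = 0*D² = 0)
1/(V(-3) + y(-82)) - 29822 = 1/(21/(-77 - 3) + 0) - 29822 = 1/(21/(-80) + 0) - 29822 = 1/(21*(-1/80) + 0) - 29822 = 1/(-21/80 + 0) - 29822 = 1/(-21/80) - 29822 = -80/21 - 29822 = -626342/21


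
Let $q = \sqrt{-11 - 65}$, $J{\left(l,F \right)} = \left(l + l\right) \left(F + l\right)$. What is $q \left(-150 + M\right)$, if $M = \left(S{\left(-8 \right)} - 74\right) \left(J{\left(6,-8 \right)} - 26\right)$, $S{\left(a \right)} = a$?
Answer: $7900 i \sqrt{19} \approx 34435.0 i$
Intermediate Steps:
$J{\left(l,F \right)} = 2 l \left(F + l\right)$
$M = 4100$ ($M = \left(-8 - 74\right) \left(2 \cdot 6 \left(-8 + 6\right) - 26\right) = - 82 \left(2 \cdot 6 \left(-2\right) - 26\right) = - 82 \left(-24 - 26\right) = \left(-82\right) \left(-50\right) = 4100$)
$q = 2 i \sqrt{19}$ ($q = \sqrt{-76} = 2 i \sqrt{19} \approx 8.7178 i$)
$q \left(-150 + M\right) = 2 i \sqrt{19} \left(-150 + 4100\right) = 2 i \sqrt{19} \cdot 3950 = 7900 i \sqrt{19}$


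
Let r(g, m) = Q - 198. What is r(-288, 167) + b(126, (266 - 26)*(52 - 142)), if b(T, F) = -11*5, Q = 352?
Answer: 99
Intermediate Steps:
b(T, F) = -55
r(g, m) = 154 (r(g, m) = 352 - 198 = 154)
r(-288, 167) + b(126, (266 - 26)*(52 - 142)) = 154 - 55 = 99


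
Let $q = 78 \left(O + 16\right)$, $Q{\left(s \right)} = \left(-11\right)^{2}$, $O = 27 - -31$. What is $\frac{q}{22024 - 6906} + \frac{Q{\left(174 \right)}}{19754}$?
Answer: $\frac{57924683}{149320486} \approx 0.38792$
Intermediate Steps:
$O = 58$ ($O = 27 + 31 = 58$)
$Q{\left(s \right)} = 121$
$q = 5772$ ($q = 78 \left(58 + 16\right) = 78 \cdot 74 = 5772$)
$\frac{q}{22024 - 6906} + \frac{Q{\left(174 \right)}}{19754} = \frac{5772}{22024 - 6906} + \frac{121}{19754} = \frac{5772}{15118} + 121 \cdot \frac{1}{19754} = 5772 \cdot \frac{1}{15118} + \frac{121}{19754} = \frac{2886}{7559} + \frac{121}{19754} = \frac{57924683}{149320486}$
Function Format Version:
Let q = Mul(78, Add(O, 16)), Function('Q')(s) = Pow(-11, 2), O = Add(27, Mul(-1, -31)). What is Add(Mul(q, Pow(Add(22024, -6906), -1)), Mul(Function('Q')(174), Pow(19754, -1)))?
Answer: Rational(57924683, 149320486) ≈ 0.38792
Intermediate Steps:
O = 58 (O = Add(27, 31) = 58)
Function('Q')(s) = 121
q = 5772 (q = Mul(78, Add(58, 16)) = Mul(78, 74) = 5772)
Add(Mul(q, Pow(Add(22024, -6906), -1)), Mul(Function('Q')(174), Pow(19754, -1))) = Add(Mul(5772, Pow(Add(22024, -6906), -1)), Mul(121, Pow(19754, -1))) = Add(Mul(5772, Pow(15118, -1)), Mul(121, Rational(1, 19754))) = Add(Mul(5772, Rational(1, 15118)), Rational(121, 19754)) = Add(Rational(2886, 7559), Rational(121, 19754)) = Rational(57924683, 149320486)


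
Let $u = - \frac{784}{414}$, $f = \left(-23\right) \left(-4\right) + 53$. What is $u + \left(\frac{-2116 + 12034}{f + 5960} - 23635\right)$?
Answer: $- \frac{9956238953}{421245} \approx -23635.0$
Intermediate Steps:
$f = 145$ ($f = 92 + 53 = 145$)
$u = - \frac{392}{207}$ ($u = \left(-784\right) \frac{1}{414} = - \frac{392}{207} \approx -1.8937$)
$u + \left(\frac{-2116 + 12034}{f + 5960} - 23635\right) = - \frac{392}{207} - \left(23635 - \frac{-2116 + 12034}{145 + 5960}\right) = - \frac{392}{207} - \left(23635 - \frac{9918}{6105}\right) = - \frac{392}{207} + \left(9918 \cdot \frac{1}{6105} - 23635\right) = - \frac{392}{207} + \left(\frac{3306}{2035} - 23635\right) = - \frac{392}{207} - \frac{48093919}{2035} = - \frac{9956238953}{421245}$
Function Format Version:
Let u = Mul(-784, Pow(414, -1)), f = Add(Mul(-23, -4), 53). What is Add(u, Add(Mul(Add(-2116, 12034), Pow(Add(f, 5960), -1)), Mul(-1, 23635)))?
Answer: Rational(-9956238953, 421245) ≈ -23635.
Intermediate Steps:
f = 145 (f = Add(92, 53) = 145)
u = Rational(-392, 207) (u = Mul(-784, Rational(1, 414)) = Rational(-392, 207) ≈ -1.8937)
Add(u, Add(Mul(Add(-2116, 12034), Pow(Add(f, 5960), -1)), Mul(-1, 23635))) = Add(Rational(-392, 207), Add(Mul(Add(-2116, 12034), Pow(Add(145, 5960), -1)), Mul(-1, 23635))) = Add(Rational(-392, 207), Add(Mul(9918, Pow(6105, -1)), -23635)) = Add(Rational(-392, 207), Add(Mul(9918, Rational(1, 6105)), -23635)) = Add(Rational(-392, 207), Add(Rational(3306, 2035), -23635)) = Add(Rational(-392, 207), Rational(-48093919, 2035)) = Rational(-9956238953, 421245)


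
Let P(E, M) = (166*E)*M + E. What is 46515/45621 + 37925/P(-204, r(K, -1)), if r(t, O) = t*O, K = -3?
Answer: 333873835/516003924 ≈ 0.64704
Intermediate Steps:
r(t, O) = O*t
P(E, M) = E + 166*E*M (P(E, M) = 166*E*M + E = E + 166*E*M)
46515/45621 + 37925/P(-204, r(K, -1)) = 46515/45621 + 37925/((-204*(1 + 166*(-1*(-3))))) = 46515*(1/45621) + 37925/((-204*(1 + 166*3))) = 15505/15207 + 37925/((-204*(1 + 498))) = 15505/15207 + 37925/((-204*499)) = 15505/15207 + 37925/(-101796) = 15505/15207 + 37925*(-1/101796) = 15505/15207 - 37925/101796 = 333873835/516003924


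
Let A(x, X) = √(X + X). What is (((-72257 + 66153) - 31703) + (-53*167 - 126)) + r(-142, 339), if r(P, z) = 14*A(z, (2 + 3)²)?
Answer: -46784 + 70*√2 ≈ -46685.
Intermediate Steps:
A(x, X) = √2*√X (A(x, X) = √(2*X) = √2*√X)
r(P, z) = 70*√2 (r(P, z) = 14*(√2*√((2 + 3)²)) = 14*(√2*√(5²)) = 14*(√2*√25) = 14*(√2*5) = 14*(5*√2) = 70*√2)
(((-72257 + 66153) - 31703) + (-53*167 - 126)) + r(-142, 339) = (((-72257 + 66153) - 31703) + (-53*167 - 126)) + 70*√2 = ((-6104 - 31703) + (-8851 - 126)) + 70*√2 = (-37807 - 8977) + 70*√2 = -46784 + 70*√2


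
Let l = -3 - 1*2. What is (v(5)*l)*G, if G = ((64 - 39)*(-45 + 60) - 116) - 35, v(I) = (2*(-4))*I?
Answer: 44800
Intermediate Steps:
v(I) = -8*I
l = -5 (l = -3 - 2 = -5)
G = 224 (G = (25*15 - 116) - 35 = (375 - 116) - 35 = 259 - 35 = 224)
(v(5)*l)*G = (-8*5*(-5))*224 = -40*(-5)*224 = 200*224 = 44800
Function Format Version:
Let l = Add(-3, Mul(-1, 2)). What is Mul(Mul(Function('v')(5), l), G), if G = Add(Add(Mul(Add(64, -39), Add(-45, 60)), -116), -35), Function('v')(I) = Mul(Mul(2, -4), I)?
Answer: 44800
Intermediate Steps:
Function('v')(I) = Mul(-8, I)
l = -5 (l = Add(-3, -2) = -5)
G = 224 (G = Add(Add(Mul(25, 15), -116), -35) = Add(Add(375, -116), -35) = Add(259, -35) = 224)
Mul(Mul(Function('v')(5), l), G) = Mul(Mul(Mul(-8, 5), -5), 224) = Mul(Mul(-40, -5), 224) = Mul(200, 224) = 44800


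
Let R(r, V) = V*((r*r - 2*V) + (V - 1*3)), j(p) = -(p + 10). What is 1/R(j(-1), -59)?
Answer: -1/8083 ≈ -0.00012372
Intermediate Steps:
j(p) = -10 - p (j(p) = -(10 + p) = -10 - p)
R(r, V) = V*(-3 + r² - V) (R(r, V) = V*((r² - 2*V) + (V - 3)) = V*((r² - 2*V) + (-3 + V)) = V*(-3 + r² - V))
1/R(j(-1), -59) = 1/(-59*(-3 + (-10 - 1*(-1))² - 1*(-59))) = 1/(-59*(-3 + (-10 + 1)² + 59)) = 1/(-59*(-3 + (-9)² + 59)) = 1/(-59*(-3 + 81 + 59)) = 1/(-59*137) = 1/(-8083) = -1/8083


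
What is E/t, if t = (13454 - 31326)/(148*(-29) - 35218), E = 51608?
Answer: 127439505/1117 ≈ 1.1409e+5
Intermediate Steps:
t = 8936/19755 (t = -17872/(-4292 - 35218) = -17872/(-39510) = -17872*(-1/39510) = 8936/19755 ≈ 0.45234)
E/t = 51608/(8936/19755) = 51608*(19755/8936) = 127439505/1117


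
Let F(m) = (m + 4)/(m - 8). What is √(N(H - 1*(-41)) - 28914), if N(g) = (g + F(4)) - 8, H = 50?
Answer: I*√28833 ≈ 169.8*I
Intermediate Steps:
F(m) = (4 + m)/(-8 + m)
N(g) = -10 + g (N(g) = (g + (4 + 4)/(-8 + 4)) - 8 = (g + 8/(-4)) - 8 = (g - ¼*8) - 8 = (g - 2) - 8 = (-2 + g) - 8 = -10 + g)
√(N(H - 1*(-41)) - 28914) = √((-10 + (50 - 1*(-41))) - 28914) = √((-10 + (50 + 41)) - 28914) = √((-10 + 91) - 28914) = √(81 - 28914) = √(-28833) = I*√28833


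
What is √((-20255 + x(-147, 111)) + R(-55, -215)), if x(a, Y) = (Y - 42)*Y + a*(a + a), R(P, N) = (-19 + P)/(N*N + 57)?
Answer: 17*√56741384885/23141 ≈ 174.99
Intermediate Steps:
R(P, N) = (-19 + P)/(57 + N²) (R(P, N) = (-19 + P)/(N² + 57) = (-19 + P)/(57 + N²))
x(a, Y) = 2*a² + Y*(-42 + Y) (x(a, Y) = (-42 + Y)*Y + a*(2*a) = Y*(-42 + Y) + 2*a² = 2*a² + Y*(-42 + Y))
√((-20255 + x(-147, 111)) + R(-55, -215)) = √((-20255 + (111² - 42*111 + 2*(-147)²)) + (-19 - 55)/(57 + (-215)²)) = √((-20255 + (12321 - 4662 + 2*21609)) - 74/(57 + 46225)) = √((-20255 + (12321 - 4662 + 43218)) - 74/46282) = √((-20255 + 50877) + (1/46282)*(-74)) = √(30622 - 37/23141) = √(708623665/23141) = 17*√56741384885/23141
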